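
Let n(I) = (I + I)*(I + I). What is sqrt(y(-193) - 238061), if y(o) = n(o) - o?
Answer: 46*I*sqrt(42) ≈ 298.11*I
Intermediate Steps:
n(I) = 4*I**2 (n(I) = (2*I)*(2*I) = 4*I**2)
y(o) = -o + 4*o**2 (y(o) = 4*o**2 - o = -o + 4*o**2)
sqrt(y(-193) - 238061) = sqrt(-193*(-1 + 4*(-193)) - 238061) = sqrt(-193*(-1 - 772) - 238061) = sqrt(-193*(-773) - 238061) = sqrt(149189 - 238061) = sqrt(-88872) = 46*I*sqrt(42)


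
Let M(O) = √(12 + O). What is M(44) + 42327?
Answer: 42327 + 2*√14 ≈ 42335.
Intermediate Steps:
M(44) + 42327 = √(12 + 44) + 42327 = √56 + 42327 = 2*√14 + 42327 = 42327 + 2*√14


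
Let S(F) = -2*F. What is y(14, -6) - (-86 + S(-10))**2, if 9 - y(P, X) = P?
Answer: -4361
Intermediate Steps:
y(P, X) = 9 - P
y(14, -6) - (-86 + S(-10))**2 = (9 - 1*14) - (-86 - 2*(-10))**2 = (9 - 14) - (-86 + 20)**2 = -5 - 1*(-66)**2 = -5 - 1*4356 = -5 - 4356 = -4361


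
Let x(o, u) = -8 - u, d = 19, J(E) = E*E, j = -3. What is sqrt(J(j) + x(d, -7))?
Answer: 2*sqrt(2) ≈ 2.8284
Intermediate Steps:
J(E) = E**2
sqrt(J(j) + x(d, -7)) = sqrt((-3)**2 + (-8 - 1*(-7))) = sqrt(9 + (-8 + 7)) = sqrt(9 - 1) = sqrt(8) = 2*sqrt(2)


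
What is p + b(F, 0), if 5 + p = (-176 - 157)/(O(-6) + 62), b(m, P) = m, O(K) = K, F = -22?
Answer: -1845/56 ≈ -32.946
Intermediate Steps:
p = -613/56 (p = -5 + (-176 - 157)/(-6 + 62) = -5 - 333/56 = -613/56 ≈ -10.946)
p + b(F, 0) = -613/56 - 22 = -1845/56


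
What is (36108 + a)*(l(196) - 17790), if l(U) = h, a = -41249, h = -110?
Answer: 92023900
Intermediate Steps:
l(U) = -110
(36108 + a)*(l(196) - 17790) = (36108 - 41249)*(-110 - 17790) = -5141*(-17900) = 92023900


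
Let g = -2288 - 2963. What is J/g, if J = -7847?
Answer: 133/89 ≈ 1.4944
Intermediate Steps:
g = -5251
J/g = -7847/(-5251) = -7847*(-1/5251) = 133/89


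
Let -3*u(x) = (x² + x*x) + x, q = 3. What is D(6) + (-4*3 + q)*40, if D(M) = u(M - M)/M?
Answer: -360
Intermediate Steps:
u(x) = -2*x²/3 - x/3 (u(x) = -((x² + x*x) + x)/3 = -((x² + x²) + x)/3 = -(2*x² + x)/3 = -(x + 2*x²)/3 = -2*x²/3 - x/3)
D(M) = 0 (D(M) = (-(M - M)*(1 + 2*(M - M))/3)/M = (-⅓*0*(1 + 2*0))/M = (-⅓*0*(1 + 0))/M = (-⅓*0*1)/M = 0/M = 0)
D(6) + (-4*3 + q)*40 = 0 + (-4*3 + 3)*40 = 0 + (-12 + 3)*40 = 0 - 9*40 = 0 - 360 = -360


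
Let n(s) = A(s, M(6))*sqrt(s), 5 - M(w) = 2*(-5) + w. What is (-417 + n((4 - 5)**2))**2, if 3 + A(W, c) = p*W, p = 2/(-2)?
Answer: 177241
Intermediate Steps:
p = -1 (p = 2*(-1/2) = -1)
M(w) = 15 - w (M(w) = 5 - (2*(-5) + w) = 5 - (-10 + w) = 5 + (10 - w) = 15 - w)
A(W, c) = -3 - W
n(s) = sqrt(s)*(-3 - s) (n(s) = (-3 - s)*sqrt(s) = sqrt(s)*(-3 - s))
(-417 + n((4 - 5)**2))**2 = (-417 + sqrt((4 - 5)**2)*(-3 - (4 - 5)**2))**2 = (-417 + sqrt((-1)**2)*(-3 - 1*(-1)**2))**2 = (-417 + sqrt(1)*(-3 - 1*1))**2 = (-417 + 1*(-3 - 1))**2 = (-417 + 1*(-4))**2 = (-417 - 4)**2 = (-421)**2 = 177241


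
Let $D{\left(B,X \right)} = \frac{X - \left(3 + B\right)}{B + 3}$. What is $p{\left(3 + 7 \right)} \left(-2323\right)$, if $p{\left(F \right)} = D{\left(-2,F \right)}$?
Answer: $-20907$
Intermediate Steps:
$D{\left(B,X \right)} = \frac{-3 + X - B}{3 + B}$
$p{\left(F \right)} = -1 + F$ ($p{\left(F \right)} = \frac{-3 + F - -2}{3 - 2} = \frac{-3 + F + 2}{1} = 1 \left(-1 + F\right) = -1 + F$)
$p{\left(3 + 7 \right)} \left(-2323\right) = \left(-1 + \left(3 + 7\right)\right) \left(-2323\right) = \left(-1 + 10\right) \left(-2323\right) = 9 \left(-2323\right) = -20907$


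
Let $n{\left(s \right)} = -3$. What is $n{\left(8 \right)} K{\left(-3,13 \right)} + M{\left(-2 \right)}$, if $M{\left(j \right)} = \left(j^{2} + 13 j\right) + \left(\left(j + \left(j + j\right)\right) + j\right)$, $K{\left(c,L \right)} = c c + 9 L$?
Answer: $-408$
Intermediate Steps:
$K{\left(c,L \right)} = c^{2} + 9 L$
$M{\left(j \right)} = j^{2} + 17 j$ ($M{\left(j \right)} = \left(j^{2} + 13 j\right) + \left(\left(j + 2 j\right) + j\right) = \left(j^{2} + 13 j\right) + \left(3 j + j\right) = \left(j^{2} + 13 j\right) + 4 j = j^{2} + 17 j$)
$n{\left(8 \right)} K{\left(-3,13 \right)} + M{\left(-2 \right)} = - 3 \left(\left(-3\right)^{2} + 9 \cdot 13\right) - 2 \left(17 - 2\right) = - 3 \left(9 + 117\right) - 30 = \left(-3\right) 126 - 30 = -378 - 30 = -408$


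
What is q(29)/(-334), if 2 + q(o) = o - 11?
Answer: -8/167 ≈ -0.047904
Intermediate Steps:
q(o) = -13 + o (q(o) = -2 + (o - 11) = -2 + (-11 + o) = -13 + o)
q(29)/(-334) = (-13 + 29)/(-334) = -1/334*16 = -8/167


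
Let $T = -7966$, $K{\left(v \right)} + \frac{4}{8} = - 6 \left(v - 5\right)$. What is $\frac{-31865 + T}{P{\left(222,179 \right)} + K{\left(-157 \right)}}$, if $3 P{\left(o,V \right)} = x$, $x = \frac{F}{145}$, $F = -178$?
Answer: $- \frac{2038410}{49697} \approx -41.017$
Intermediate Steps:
$x = - \frac{178}{145} \approx -1.2276$
$P{\left(o,V \right)} = - \frac{178}{435}$ ($P{\left(o,V \right)} = \frac{1}{3} \left(- \frac{178}{145}\right) = - \frac{178}{435}$)
$K{\left(v \right)} = \frac{59}{2} - 6 v$ ($K{\left(v \right)} = - \frac{1}{2} - 6 \left(v - 5\right) = - \frac{1}{2} - 6 \left(-5 + v\right) = - \frac{1}{2} - \left(-30 + 6 v\right) = \frac{59}{2} - 6 v$)
$\frac{-31865 + T}{P{\left(222,179 \right)} + K{\left(-157 \right)}} = \frac{-31865 - 7966}{- \frac{178}{435} + \left(\frac{59}{2} - -942\right)} = - \frac{39831}{- \frac{178}{435} + \left(\frac{59}{2} + 942\right)} = - \frac{39831}{- \frac{178}{435} + \frac{1943}{2}} = - \frac{39831}{\frac{844849}{870}} = \left(-39831\right) \frac{870}{844849} = - \frac{2038410}{49697}$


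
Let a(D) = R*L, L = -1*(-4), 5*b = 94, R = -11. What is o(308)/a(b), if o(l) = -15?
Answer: 15/44 ≈ 0.34091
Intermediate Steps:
b = 94/5 (b = (⅕)*94 = 94/5 ≈ 18.800)
L = 4
a(D) = -44 (a(D) = -11*4 = -44)
o(308)/a(b) = -15/(-44) = -15*(-1/44) = 15/44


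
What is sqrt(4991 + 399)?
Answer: 7*sqrt(110) ≈ 73.417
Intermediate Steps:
sqrt(4991 + 399) = sqrt(5390) = 7*sqrt(110)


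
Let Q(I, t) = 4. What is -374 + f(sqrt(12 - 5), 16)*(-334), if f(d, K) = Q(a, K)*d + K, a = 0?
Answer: -5718 - 1336*sqrt(7) ≈ -9252.7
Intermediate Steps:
f(d, K) = K + 4*d (f(d, K) = 4*d + K = K + 4*d)
-374 + f(sqrt(12 - 5), 16)*(-334) = -374 + (16 + 4*sqrt(12 - 5))*(-334) = -374 + (16 + 4*sqrt(7))*(-334) = -374 + (-5344 - 1336*sqrt(7)) = -5718 - 1336*sqrt(7)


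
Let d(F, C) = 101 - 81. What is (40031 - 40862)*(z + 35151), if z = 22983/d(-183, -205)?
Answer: -603308493/20 ≈ -3.0165e+7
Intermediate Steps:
d(F, C) = 20
z = 22983/20 ≈ 1149.2
(40031 - 40862)*(z + 35151) = (40031 - 40862)*(22983/20 + 35151) = -831*726003/20 = -603308493/20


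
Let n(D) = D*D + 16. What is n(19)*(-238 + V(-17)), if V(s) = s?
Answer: -96135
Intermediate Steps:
n(D) = 16 + D**2 (n(D) = D**2 + 16 = 16 + D**2)
n(19)*(-238 + V(-17)) = (16 + 19**2)*(-238 - 17) = (16 + 361)*(-255) = 377*(-255) = -96135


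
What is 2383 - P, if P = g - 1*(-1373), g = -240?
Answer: 1250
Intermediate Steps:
P = 1133 (P = -240 - 1*(-1373) = -240 + 1373 = 1133)
2383 - P = 2383 - 1*1133 = 2383 - 1133 = 1250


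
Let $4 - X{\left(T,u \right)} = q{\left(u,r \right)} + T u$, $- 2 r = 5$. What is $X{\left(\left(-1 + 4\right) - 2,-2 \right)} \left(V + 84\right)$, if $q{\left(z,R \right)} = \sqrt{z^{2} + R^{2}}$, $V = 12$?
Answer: $576 - 48 \sqrt{41} \approx 268.65$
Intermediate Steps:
$r = - \frac{5}{2}$ ($r = \left(- \frac{1}{2}\right) 5 = - \frac{5}{2} \approx -2.5$)
$q{\left(z,R \right)} = \sqrt{R^{2} + z^{2}}$
$X{\left(T,u \right)} = 4 - \sqrt{\frac{25}{4} + u^{2}} - T u$ ($X{\left(T,u \right)} = 4 - \left(\sqrt{\left(- \frac{5}{2}\right)^{2} + u^{2}} + T u\right) = 4 - \left(\sqrt{\frac{25}{4} + u^{2}} + T u\right) = 4 - \sqrt{\frac{25}{4} + u^{2}} - T u$)
$X{\left(\left(-1 + 4\right) - 2,-2 \right)} \left(V + 84\right) = \left(4 - \frac{\sqrt{25 + 4 \left(-2\right)^{2}}}{2} - \left(\left(-1 + 4\right) - 2\right) \left(-2\right)\right) \left(12 + 84\right) = \left(4 - \frac{\sqrt{25 + 4 \cdot 4}}{2} - \left(3 - 2\right) \left(-2\right)\right) 96 = \left(4 - \frac{\sqrt{25 + 16}}{2} - 1 \left(-2\right)\right) 96 = \left(4 - \frac{\sqrt{41}}{2} + 2\right) 96 = \left(6 - \frac{\sqrt{41}}{2}\right) 96 = 576 - 48 \sqrt{41}$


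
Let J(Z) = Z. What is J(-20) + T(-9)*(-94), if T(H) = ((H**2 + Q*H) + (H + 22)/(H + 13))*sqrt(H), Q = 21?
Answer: -20 + 59079*I/2 ≈ -20.0 + 29540.0*I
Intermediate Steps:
T(H) = sqrt(H)*(H**2 + 21*H + (22 + H)/(13 + H)) (T(H) = ((H**2 + 21*H) + (H + 22)/(H + 13))*sqrt(H) = ((H**2 + 21*H) + (22 + H)/(13 + H))*sqrt(H) = (H**2 + 21*H + (22 + H)/(13 + H))*sqrt(H) = sqrt(H)*(H**2 + 21*H + (22 + H)/(13 + H)))
J(-20) + T(-9)*(-94) = -20 + (sqrt(-9)*(22 + (-9)**3 + 34*(-9)**2 + 274*(-9))/(13 - 9))*(-94) = -20 + ((3*I)*(22 - 729 + 34*81 - 2466)/4)*(-94) = -20 + ((3*I)*(1/4)*(22 - 729 + 2754 - 2466))*(-94) = -20 + ((3*I)*(1/4)*(-419))*(-94) = -20 - 1257*I/4*(-94) = -20 + 59079*I/2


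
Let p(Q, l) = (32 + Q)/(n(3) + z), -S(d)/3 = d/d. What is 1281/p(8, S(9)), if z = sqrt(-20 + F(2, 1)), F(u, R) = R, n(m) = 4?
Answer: 1281/10 + 1281*I*sqrt(19)/40 ≈ 128.1 + 139.59*I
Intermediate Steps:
S(d) = -3 (S(d) = -3*d/d = -3*1 = -3)
z = I*sqrt(19) (z = sqrt(-20 + 1) = sqrt(-19) = I*sqrt(19) ≈ 4.3589*I)
p(Q, l) = (32 + Q)/(4 + I*sqrt(19))
1281/p(8, S(9)) = 1281/(((32 + 8)/(4 + I*sqrt(19)))) = 1281/((40/(4 + I*sqrt(19)))) = 1281*(1/10 + I*sqrt(19)/40) = 1281/10 + 1281*I*sqrt(19)/40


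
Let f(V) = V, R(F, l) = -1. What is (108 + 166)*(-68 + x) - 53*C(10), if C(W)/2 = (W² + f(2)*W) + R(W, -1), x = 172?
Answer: 15882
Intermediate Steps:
C(W) = -2 + 2*W² + 4*W (C(W) = 2*((W² + 2*W) - 1) = 2*(-1 + W² + 2*W) = -2 + 2*W² + 4*W)
(108 + 166)*(-68 + x) - 53*C(10) = (108 + 166)*(-68 + 172) - 53*(-2 + 2*10² + 4*10) = 274*104 - 53*(-2 + 2*100 + 40) = 28496 - 53*(-2 + 200 + 40) = 28496 - 53*238 = 28496 - 12614 = 15882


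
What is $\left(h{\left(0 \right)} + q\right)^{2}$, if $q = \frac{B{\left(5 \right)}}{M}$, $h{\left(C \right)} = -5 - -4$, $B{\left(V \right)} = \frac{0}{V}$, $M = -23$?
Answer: $1$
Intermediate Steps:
$B{\left(V \right)} = 0$
$h{\left(C \right)} = -1$ ($h{\left(C \right)} = -5 + 4 = -1$)
$q = 0$ ($q = \frac{0}{-23} = 0 \left(- \frac{1}{23}\right) = 0$)
$\left(h{\left(0 \right)} + q\right)^{2} = \left(-1 + 0\right)^{2} = \left(-1\right)^{2} = 1$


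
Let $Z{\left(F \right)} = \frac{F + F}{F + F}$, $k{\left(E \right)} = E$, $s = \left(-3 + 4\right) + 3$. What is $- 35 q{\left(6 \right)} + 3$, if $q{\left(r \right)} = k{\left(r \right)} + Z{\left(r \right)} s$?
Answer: $-347$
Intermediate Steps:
$s = 4$ ($s = 1 + 3 = 4$)
$Z{\left(F \right)} = 1$ ($Z{\left(F \right)} = \frac{2 F}{2 F} = 2 F \frac{1}{2 F} = 1$)
$q{\left(r \right)} = 4 + r$ ($q{\left(r \right)} = r + 1 \cdot 4 = r + 4 = 4 + r$)
$- 35 q{\left(6 \right)} + 3 = - 35 \left(4 + 6\right) + 3 = \left(-35\right) 10 + 3 = -350 + 3 = -347$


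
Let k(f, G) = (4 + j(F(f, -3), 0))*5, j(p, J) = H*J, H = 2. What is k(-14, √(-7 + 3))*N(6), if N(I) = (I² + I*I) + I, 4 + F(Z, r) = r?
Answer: 1560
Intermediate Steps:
F(Z, r) = -4 + r
j(p, J) = 2*J
N(I) = I + 2*I² (N(I) = (I² + I²) + I = 2*I² + I = I + 2*I²)
k(f, G) = 20 (k(f, G) = (4 + 2*0)*5 = (4 + 0)*5 = 4*5 = 20)
k(-14, √(-7 + 3))*N(6) = 20*(6*(1 + 2*6)) = 20*(6*(1 + 12)) = 20*(6*13) = 20*78 = 1560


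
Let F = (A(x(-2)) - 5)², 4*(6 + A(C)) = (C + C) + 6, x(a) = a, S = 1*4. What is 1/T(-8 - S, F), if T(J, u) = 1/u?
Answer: 441/4 ≈ 110.25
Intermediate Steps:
S = 4
A(C) = -9/2 + C/2 (A(C) = -6 + ((C + C) + 6)/4 = -6 + (2*C + 6)/4 = -6 + (6 + 2*C)/4 = -6 + (3/2 + C/2) = -9/2 + C/2)
F = 441/4 (F = ((-9/2 + (½)*(-2)) - 5)² = ((-9/2 - 1) - 5)² = (-11/2 - 5)² = (-21/2)² = 441/4 ≈ 110.25)
1/T(-8 - S, F) = 1/(1/(441/4)) = 1/(4/441) = 441/4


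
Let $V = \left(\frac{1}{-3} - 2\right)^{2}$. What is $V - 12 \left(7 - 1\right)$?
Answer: $- \frac{599}{9} \approx -66.556$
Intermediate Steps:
$V = \frac{49}{9}$ ($V = \left(- \frac{1}{3} - 2\right)^{2} = \left(- \frac{7}{3}\right)^{2} = \frac{49}{9} \approx 5.4444$)
$V - 12 \left(7 - 1\right) = \frac{49}{9} - 12 \left(7 - 1\right) = \frac{49}{9} - 72 = - \frac{599}{9}$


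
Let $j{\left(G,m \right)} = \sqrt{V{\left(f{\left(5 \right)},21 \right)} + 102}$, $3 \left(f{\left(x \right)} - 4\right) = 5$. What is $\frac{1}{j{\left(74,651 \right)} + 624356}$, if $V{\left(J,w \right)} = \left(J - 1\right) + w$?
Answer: $\frac{1873068}{1169461243825} - \frac{\sqrt{1149}}{1169461243825} \approx 1.6016 \cdot 10^{-6}$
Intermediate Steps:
$f{\left(x \right)} = \frac{17}{3}$ ($f{\left(x \right)} = 4 + \frac{1}{3} \cdot 5 = 4 + \frac{5}{3} = \frac{17}{3}$)
$V{\left(J,w \right)} = -1 + J + w$ ($V{\left(J,w \right)} = \left(-1 + J\right) + w = -1 + J + w$)
$j{\left(G,m \right)} = \frac{\sqrt{1149}}{3}$ ($j{\left(G,m \right)} = \sqrt{\left(-1 + \frac{17}{3} + 21\right) + 102} = \sqrt{\frac{77}{3} + 102} = \sqrt{\frac{383}{3}} = \frac{\sqrt{1149}}{3}$)
$\frac{1}{j{\left(74,651 \right)} + 624356} = \frac{1}{\frac{\sqrt{1149}}{3} + 624356} = \frac{1}{624356 + \frac{\sqrt{1149}}{3}}$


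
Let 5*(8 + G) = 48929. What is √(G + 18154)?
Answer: √698295/5 ≈ 167.13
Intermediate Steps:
G = 48889/5 (G = -8 + (⅕)*48929 = -8 + 48929/5 = 48889/5 ≈ 9777.8)
√(G + 18154) = √(48889/5 + 18154) = √(139659/5) = √698295/5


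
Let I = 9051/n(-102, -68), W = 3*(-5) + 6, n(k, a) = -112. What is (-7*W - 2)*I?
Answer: -78873/16 ≈ -4929.6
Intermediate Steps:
W = -9 (W = -15 + 6 = -9)
I = -1293/16 (I = 9051/(-112) = 9051*(-1/112) = -1293/16 ≈ -80.813)
(-7*W - 2)*I = (-7*(-9) - 2)*(-1293/16) = (63 - 2)*(-1293/16) = 61*(-1293/16) = -78873/16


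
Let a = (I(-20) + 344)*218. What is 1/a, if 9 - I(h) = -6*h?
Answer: 1/50794 ≈ 1.9687e-5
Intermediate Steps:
I(h) = 9 + 6*h (I(h) = 9 - (-6)*h = 9 + 6*h)
a = 50794 (a = ((9 + 6*(-20)) + 344)*218 = ((9 - 120) + 344)*218 = (-111 + 344)*218 = 233*218 = 50794)
1/a = 1/50794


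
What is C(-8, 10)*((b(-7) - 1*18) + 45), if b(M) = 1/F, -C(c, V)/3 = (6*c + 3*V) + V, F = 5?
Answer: 3264/5 ≈ 652.80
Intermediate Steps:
C(c, V) = -18*c - 12*V (C(c, V) = -3*((6*c + 3*V) + V) = -3*((3*V + 6*c) + V) = -3*(4*V + 6*c) = -18*c - 12*V)
b(M) = ⅕ (b(M) = 1/5 = ⅕)
C(-8, 10)*((b(-7) - 1*18) + 45) = (-18*(-8) - 12*10)*((⅕ - 1*18) + 45) = (144 - 120)*((⅕ - 18) + 45) = 24*(-89/5 + 45) = 24*(136/5) = 3264/5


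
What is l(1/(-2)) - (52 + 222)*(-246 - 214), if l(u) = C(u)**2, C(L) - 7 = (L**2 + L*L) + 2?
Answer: 504521/4 ≈ 1.2613e+5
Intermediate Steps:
C(L) = 9 + 2*L**2 (C(L) = 7 + ((L**2 + L*L) + 2) = 7 + ((L**2 + L**2) + 2) = 7 + (2*L**2 + 2) = 7 + (2 + 2*L**2) = 9 + 2*L**2)
l(u) = (9 + 2*u**2)**2
l(1/(-2)) - (52 + 222)*(-246 - 214) = (9 + 2*(1/(-2))**2)**2 - (52 + 222)*(-246 - 214) = (9 + 2*(-1/2)**2)**2 - 274*(-460) = (9 + 2*(1/4))**2 - 1*(-126040) = (9 + 1/2)**2 + 126040 = (19/2)**2 + 126040 = 361/4 + 126040 = 504521/4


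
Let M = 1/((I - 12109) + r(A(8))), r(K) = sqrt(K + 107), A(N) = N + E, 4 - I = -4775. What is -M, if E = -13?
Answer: 3665/26864399 + sqrt(102)/53728798 ≈ 0.00013661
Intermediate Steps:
I = 4779 (I = 4 - 1*(-4775) = 4 + 4775 = 4779)
A(N) = -13 + N (A(N) = N - 13 = -13 + N)
r(K) = sqrt(107 + K)
M = 1/(-7330 + sqrt(102)) (M = 1/((4779 - 12109) + sqrt(107 + (-13 + 8))) = 1/(-7330 + sqrt(107 - 5)) = 1/(-7330 + sqrt(102)) ≈ -0.00013661)
-M = -(-3665/26864399 - sqrt(102)/53728798) = 3665/26864399 + sqrt(102)/53728798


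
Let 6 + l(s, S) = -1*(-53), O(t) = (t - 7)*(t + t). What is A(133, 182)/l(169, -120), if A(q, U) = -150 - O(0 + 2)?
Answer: -130/47 ≈ -2.7660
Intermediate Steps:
O(t) = 2*t*(-7 + t) (O(t) = (-7 + t)*(2*t) = 2*t*(-7 + t))
l(s, S) = 47 (l(s, S) = -6 - 1*(-53) = -6 + 53 = 47)
A(q, U) = -130 (A(q, U) = -150 - 2*(0 + 2)*(-7 + (0 + 2)) = -150 - 2*2*(-7 + 2) = -150 - 2*2*(-5) = -150 - 1*(-20) = -150 + 20 = -130)
A(133, 182)/l(169, -120) = -130/47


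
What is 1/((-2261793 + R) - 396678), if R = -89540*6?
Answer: -1/3195711 ≈ -3.1292e-7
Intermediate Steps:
R = -537240 (R = -814*660 = -537240)
1/((-2261793 + R) - 396678) = 1/((-2261793 - 537240) - 396678) = 1/(-2799033 - 396678) = 1/(-3195711) = -1/3195711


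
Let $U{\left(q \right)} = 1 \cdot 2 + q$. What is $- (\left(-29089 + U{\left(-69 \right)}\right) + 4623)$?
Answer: $24533$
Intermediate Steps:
$U{\left(q \right)} = 2 + q$
$- (\left(-29089 + U{\left(-69 \right)}\right) + 4623) = - (\left(-29089 + \left(2 - 69\right)\right) + 4623) = - (\left(-29089 - 67\right) + 4623) = - (-29156 + 4623) = \left(-1\right) \left(-24533\right) = 24533$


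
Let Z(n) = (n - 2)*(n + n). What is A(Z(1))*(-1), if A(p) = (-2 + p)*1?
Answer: 4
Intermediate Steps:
Z(n) = 2*n*(-2 + n) (Z(n) = (-2 + n)*(2*n) = 2*n*(-2 + n))
A(p) = -2 + p
A(Z(1))*(-1) = (-2 + 2*1*(-2 + 1))*(-1) = (-2 + 2*1*(-1))*(-1) = (-2 - 2)*(-1) = -4*(-1) = 4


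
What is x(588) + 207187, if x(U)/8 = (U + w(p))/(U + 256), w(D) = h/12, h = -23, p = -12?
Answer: 262305775/1266 ≈ 2.0719e+5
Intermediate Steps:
w(D) = -23/12
x(U) = 8*(-23/12 + U)/(256 + U) (x(U) = 8*((U - 23/12)/(U + 256)) = 8*((-23/12 + U)/(256 + U)) = 8*(-23/12 + U)/(256 + U))
x(588) + 207187 = 2*(-23 + 12*588)/(3*(256 + 588)) + 207187 = (2/3)*(-23 + 7056)/844 + 207187 = (2/3)*(1/844)*7033 + 207187 = 7033/1266 + 207187 = 262305775/1266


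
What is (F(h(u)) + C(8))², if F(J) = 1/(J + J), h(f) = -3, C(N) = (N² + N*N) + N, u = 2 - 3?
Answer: 664225/36 ≈ 18451.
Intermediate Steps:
u = -1
C(N) = N + 2*N² (C(N) = (N² + N²) + N = 2*N² + N = N + 2*N²)
F(J) = 1/(2*J)
(F(h(u)) + C(8))² = ((½)/(-3) + 8*(1 + 2*8))² = ((½)*(-⅓) + 8*(1 + 16))² = (-⅙ + 8*17)² = (-⅙ + 136)² = (815/6)² = 664225/36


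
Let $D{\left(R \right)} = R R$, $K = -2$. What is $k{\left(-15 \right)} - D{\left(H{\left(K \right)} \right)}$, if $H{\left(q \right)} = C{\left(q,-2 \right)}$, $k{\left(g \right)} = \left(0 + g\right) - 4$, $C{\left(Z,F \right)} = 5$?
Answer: $-44$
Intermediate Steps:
$k{\left(g \right)} = -4 + g$ ($k{\left(g \right)} = g - 4 = -4 + g$)
$H{\left(q \right)} = 5$
$D{\left(R \right)} = R^{2}$
$k{\left(-15 \right)} - D{\left(H{\left(K \right)} \right)} = \left(-4 - 15\right) - 5^{2} = -19 - 25 = -44$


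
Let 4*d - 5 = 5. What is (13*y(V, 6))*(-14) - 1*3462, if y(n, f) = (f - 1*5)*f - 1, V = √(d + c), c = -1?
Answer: -4372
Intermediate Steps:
d = 5/2 (d = 5/4 + (¼)*5 = 5/4 + 5/4 = 5/2 ≈ 2.5000)
V = √6/2 (V = √(5/2 - 1) = √(3/2) = √6/2 ≈ 1.2247)
y(n, f) = -1 + f*(-5 + f) (y(n, f) = (f - 5)*f - 1 = (-5 + f)*f - 1 = f*(-5 + f) - 1 = -1 + f*(-5 + f))
(13*y(V, 6))*(-14) - 1*3462 = (13*(-1 + 6² - 5*6))*(-14) - 1*3462 = (13*(-1 + 36 - 30))*(-14) - 3462 = (13*5)*(-14) - 3462 = 65*(-14) - 3462 = -910 - 3462 = -4372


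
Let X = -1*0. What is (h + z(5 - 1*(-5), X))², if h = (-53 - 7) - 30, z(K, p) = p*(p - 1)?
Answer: 8100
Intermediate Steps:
X = 0
z(K, p) = p*(-1 + p)
h = -90 (h = -60 - 30 = -90)
(h + z(5 - 1*(-5), X))² = (-90 + 0*(-1 + 0))² = (-90 + 0*(-1))² = (-90 + 0)² = (-90)² = 8100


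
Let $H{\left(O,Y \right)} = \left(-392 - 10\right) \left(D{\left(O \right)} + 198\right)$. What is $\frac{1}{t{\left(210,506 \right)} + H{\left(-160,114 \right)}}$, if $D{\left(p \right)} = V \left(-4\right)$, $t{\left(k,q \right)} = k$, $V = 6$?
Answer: $- \frac{1}{69738} \approx -1.4339 \cdot 10^{-5}$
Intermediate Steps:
$D{\left(p \right)} = -24$ ($D{\left(p \right)} = 6 \left(-4\right) = -24$)
$H{\left(O,Y \right)} = -69948$ ($H{\left(O,Y \right)} = \left(-392 - 10\right) \left(-24 + 198\right) = \left(-402\right) 174 = -69948$)
$\frac{1}{t{\left(210,506 \right)} + H{\left(-160,114 \right)}} = \frac{1}{210 - 69948} = \frac{1}{-69738} = - \frac{1}{69738}$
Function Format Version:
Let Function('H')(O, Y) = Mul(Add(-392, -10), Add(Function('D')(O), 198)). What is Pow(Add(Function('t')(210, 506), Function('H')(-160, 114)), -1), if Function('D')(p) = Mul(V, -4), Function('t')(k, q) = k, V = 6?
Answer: Rational(-1, 69738) ≈ -1.4339e-5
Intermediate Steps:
Function('D')(p) = -24 (Function('D')(p) = Mul(6, -4) = -24)
Function('H')(O, Y) = -69948 (Function('H')(O, Y) = Mul(Add(-392, -10), Add(-24, 198)) = Mul(-402, 174) = -69948)
Pow(Add(Function('t')(210, 506), Function('H')(-160, 114)), -1) = Pow(Add(210, -69948), -1) = Pow(-69738, -1) = Rational(-1, 69738)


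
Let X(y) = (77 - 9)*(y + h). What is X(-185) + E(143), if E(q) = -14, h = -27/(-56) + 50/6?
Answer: -503771/42 ≈ -11995.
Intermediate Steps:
h = 1481/168 (h = -27*(-1/56) + 50*(⅙) = 27/56 + 25/3 = 1481/168 ≈ 8.8155)
X(y) = 25177/42 + 68*y (X(y) = (77 - 9)*(y + 1481/168) = 68*(1481/168 + y) = 25177/42 + 68*y)
X(-185) + E(143) = (25177/42 + 68*(-185)) - 14 = (25177/42 - 12580) - 14 = -503183/42 - 14 = -503771/42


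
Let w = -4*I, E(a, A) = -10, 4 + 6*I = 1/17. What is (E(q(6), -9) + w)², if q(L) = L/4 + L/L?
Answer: 141376/2601 ≈ 54.354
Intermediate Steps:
I = -67/102 (I = -⅔ + (⅙)/17 = -⅔ + (⅙)*(1/17) = -⅔ + 1/102 = -67/102 ≈ -0.65686)
q(L) = 1 + L/4 (q(L) = L*(¼) + 1 = L/4 + 1 = 1 + L/4)
w = 134/51 (w = -4*(-67/102) = 134/51 ≈ 2.6274)
(E(q(6), -9) + w)² = (-10 + 134/51)² = (-376/51)² = 141376/2601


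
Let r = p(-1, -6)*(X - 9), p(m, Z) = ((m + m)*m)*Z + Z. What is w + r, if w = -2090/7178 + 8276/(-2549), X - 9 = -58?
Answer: 9518522615/9148361 ≈ 1040.5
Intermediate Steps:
X = -49 (X = 9 - 58 = -49)
w = -32366269/9148361 (w = -2090*1/7178 + 8276*(-1/2549) = -1045/3589 - 8276/2549 = -32366269/9148361 ≈ -3.5379)
p(m, Z) = Z + 2*Z*m² (p(m, Z) = ((2*m)*m)*Z + Z = (2*m²)*Z + Z = 2*Z*m² + Z = Z + 2*Z*m²)
r = 1044 (r = (-6*(1 + 2*(-1)²))*(-49 - 9) = -6*(1 + 2*1)*(-58) = -6*(1 + 2)*(-58) = -6*3*(-58) = -18*(-58) = 1044)
w + r = -32366269/9148361 + 1044 = 9518522615/9148361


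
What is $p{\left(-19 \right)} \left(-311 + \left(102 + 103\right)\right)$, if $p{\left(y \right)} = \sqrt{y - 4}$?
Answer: $- 106 i \sqrt{23} \approx - 508.36 i$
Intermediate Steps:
$p{\left(y \right)} = \sqrt{-4 + y}$
$p{\left(-19 \right)} \left(-311 + \left(102 + 103\right)\right) = \sqrt{-4 - 19} \left(-311 + \left(102 + 103\right)\right) = \sqrt{-23} \left(-311 + 205\right) = i \sqrt{23} \left(-106\right) = - 106 i \sqrt{23}$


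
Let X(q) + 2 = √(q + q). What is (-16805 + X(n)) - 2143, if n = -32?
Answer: -18950 + 8*I ≈ -18950.0 + 8.0*I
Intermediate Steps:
X(q) = -2 + √2*√q (X(q) = -2 + √(q + q) = -2 + √(2*q) = -2 + √2*√q)
(-16805 + X(n)) - 2143 = (-16805 + (-2 + √2*√(-32))) - 2143 = (-16805 + (-2 + √2*(4*I*√2))) - 2143 = (-16805 + (-2 + 8*I)) - 2143 = (-16807 + 8*I) - 2143 = -18950 + 8*I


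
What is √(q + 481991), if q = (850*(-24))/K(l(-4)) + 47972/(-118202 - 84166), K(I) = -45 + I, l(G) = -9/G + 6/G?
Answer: √268659158496911238/746232 ≈ 694.59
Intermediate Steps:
l(G) = -3/G
q = 1375394813/2984928 (q = (850*(-24))/(-45 - 3/(-4)) + 47972/(-118202 - 84166) = -20400/(-45 - 3*(-¼)) + 47972/(-202368) = -20400/(-45 + ¾) + 47972*(-1/202368) = -20400/(-177/4) - 11993/50592 = -20400*(-4/177) - 11993/50592 = 27200/59 - 11993/50592 = 1375394813/2984928 ≈ 460.78)
√(q + 481991) = √(1375394813/2984928 + 481991) = √(1440083826461/2984928) = √268659158496911238/746232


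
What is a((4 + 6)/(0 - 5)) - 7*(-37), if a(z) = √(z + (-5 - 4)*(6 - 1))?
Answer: 259 + I*√47 ≈ 259.0 + 6.8557*I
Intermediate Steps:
a(z) = √(-45 + z) (a(z) = √(z - 9*5) = √(z - 45) = √(-45 + z))
a((4 + 6)/(0 - 5)) - 7*(-37) = √(-45 + (4 + 6)/(0 - 5)) - 7*(-37) = √(-45 + 10/(-5)) + 259 = √(-45 + 10*(-⅕)) + 259 = √(-45 - 2) + 259 = √(-47) + 259 = I*√47 + 259 = 259 + I*√47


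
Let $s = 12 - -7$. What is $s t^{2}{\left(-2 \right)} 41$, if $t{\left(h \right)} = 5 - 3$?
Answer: $3116$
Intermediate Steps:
$s = 19$ ($s = 12 + 7 = 19$)
$t{\left(h \right)} = 2$
$s t^{2}{\left(-2 \right)} 41 = 19 \cdot 2^{2} \cdot 41 = 19 \cdot 4 \cdot 41 = 76 \cdot 41 = 3116$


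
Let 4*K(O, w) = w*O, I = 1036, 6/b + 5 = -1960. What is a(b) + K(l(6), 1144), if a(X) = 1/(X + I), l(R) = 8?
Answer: 1552587119/678578 ≈ 2288.0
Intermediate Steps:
b = -2/655 (b = 6/(-5 - 1960) = 6/(-1965) = 6*(-1/1965) = -2/655 ≈ -0.0030534)
a(X) = 1/(1036 + X) (a(X) = 1/(X + 1036) = 1/(1036 + X))
K(O, w) = O*w/4 (K(O, w) = (w*O)/4 = (O*w)/4 = O*w/4)
a(b) + K(l(6), 1144) = 1/(1036 - 2/655) + (1/4)*8*1144 = 1/(678578/655) + 2288 = 655/678578 + 2288 = 1552587119/678578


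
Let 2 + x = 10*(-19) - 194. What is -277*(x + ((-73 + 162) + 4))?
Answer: 81161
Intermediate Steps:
x = -386 (x = -2 + (10*(-19) - 194) = -2 + (-190 - 194) = -2 - 384 = -386)
-277*(x + ((-73 + 162) + 4)) = -277*(-386 + ((-73 + 162) + 4)) = -277*(-386 + (89 + 4)) = -277*(-386 + 93) = -277*(-293) = 81161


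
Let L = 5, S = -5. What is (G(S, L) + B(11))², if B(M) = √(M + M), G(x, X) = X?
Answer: (5 + √22)² ≈ 93.904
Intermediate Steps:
B(M) = √2*√M (B(M) = √(2*M) = √2*√M)
(G(S, L) + B(11))² = (5 + √2*√11)² = (5 + √22)²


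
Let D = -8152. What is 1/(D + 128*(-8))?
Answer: -1/9176 ≈ -0.00010898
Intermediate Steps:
1/(D + 128*(-8)) = 1/(-8152 + 128*(-8)) = 1/(-8152 - 1024) = 1/(-9176) = -1/9176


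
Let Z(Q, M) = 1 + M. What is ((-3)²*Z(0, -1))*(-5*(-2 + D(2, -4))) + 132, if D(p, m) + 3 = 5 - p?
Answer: 132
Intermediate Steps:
D(p, m) = 2 - p (D(p, m) = -3 + (5 - p) = 2 - p)
((-3)²*Z(0, -1))*(-5*(-2 + D(2, -4))) + 132 = ((-3)²*(1 - 1))*(-5*(-2 + (2 - 1*2))) + 132 = (9*0)*(-5*(-2 + (2 - 2))) + 132 = 0*(-5*(-2 + 0)) + 132 = 0*(-5*(-2)) + 132 = 0*10 + 132 = 0 + 132 = 132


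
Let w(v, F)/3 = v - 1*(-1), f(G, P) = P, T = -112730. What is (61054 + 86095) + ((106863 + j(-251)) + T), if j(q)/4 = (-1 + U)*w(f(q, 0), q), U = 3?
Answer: 141306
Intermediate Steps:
w(v, F) = 3 + 3*v (w(v, F) = 3*(v - 1*(-1)) = 3*(v + 1) = 3*(1 + v) = 3 + 3*v)
j(q) = 24 (j(q) = 4*((-1 + 3)*(3 + 3*0)) = 4*(2*(3 + 0)) = 4*(2*3) = 4*6 = 24)
(61054 + 86095) + ((106863 + j(-251)) + T) = (61054 + 86095) + ((106863 + 24) - 112730) = 147149 + (106887 - 112730) = 147149 - 5843 = 141306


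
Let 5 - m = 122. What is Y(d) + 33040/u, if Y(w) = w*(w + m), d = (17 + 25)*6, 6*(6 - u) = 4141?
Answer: 27890772/821 ≈ 33972.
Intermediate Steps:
m = -117 (m = 5 - 1*122 = 5 - 122 = -117)
u = -4105/6 (u = 6 - 1/6*4141 = 6 - 4141/6 = -4105/6 ≈ -684.17)
d = 252 (d = 42*6 = 252)
Y(w) = w*(-117 + w) (Y(w) = w*(w - 117) = w*(-117 + w))
Y(d) + 33040/u = 252*(-117 + 252) + 33040/(-4105/6) = 252*135 + 33040*(-6/4105) = 34020 - 39648/821 = 27890772/821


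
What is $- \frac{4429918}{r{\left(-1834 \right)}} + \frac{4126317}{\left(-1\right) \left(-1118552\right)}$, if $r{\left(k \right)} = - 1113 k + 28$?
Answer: $\frac{1733916731927}{1141633320520} \approx 1.5188$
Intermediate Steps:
$r{\left(k \right)} = 28 - 1113 k$
$- \frac{4429918}{r{\left(-1834 \right)}} + \frac{4126317}{\left(-1\right) \left(-1118552\right)} = - \frac{4429918}{28 - -2041242} + \frac{4126317}{\left(-1\right) \left(-1118552\right)} = - \frac{4429918}{28 + 2041242} + \frac{4126317}{1118552} = - \frac{4429918}{2041270} + 4126317 \cdot \frac{1}{1118552} = \left(-4429918\right) \frac{1}{2041270} + \frac{4126317}{1118552} = - \frac{2214959}{1020635} + \frac{4126317}{1118552} = \frac{1733916731927}{1141633320520}$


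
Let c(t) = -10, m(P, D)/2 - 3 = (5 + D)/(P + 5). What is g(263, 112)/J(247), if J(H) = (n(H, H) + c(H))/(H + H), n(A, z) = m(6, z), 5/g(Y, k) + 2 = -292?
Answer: -2717/13524 ≈ -0.20090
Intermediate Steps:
g(Y, k) = -5/294 (g(Y, k) = 5/(-2 - 292) = 5/(-294) = 5*(-1/294) = -5/294)
m(P, D) = 6 + 2*(5 + D)/(5 + P) (m(P, D) = 6 + 2*((5 + D)/(P + 5)) = 6 + 2*((5 + D)/(5 + P)) = 6 + 2*(5 + D)/(5 + P))
n(A, z) = 76/11 + 2*z/11 (n(A, z) = 2*(20 + z + 3*6)/(5 + 6) = 2*(20 + z + 18)/11 = 2*(1/11)*(38 + z) = 76/11 + 2*z/11)
J(H) = (-34/11 + 2*H/11)/(2*H) (J(H) = ((76/11 + 2*H/11) - 10)/(H + H) = (-34/11 + 2*H/11)/((2*H)) = (-34/11 + 2*H/11)*(1/(2*H)) = (-34/11 + 2*H/11)/(2*H))
g(263, 112)/J(247) = -5*2717/(-17 + 247)/294 = -5/(294*((1/11)*(1/247)*230)) = -5/(294*230/2717) = -5/294*2717/230 = -2717/13524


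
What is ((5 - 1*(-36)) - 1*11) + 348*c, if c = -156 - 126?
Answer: -98106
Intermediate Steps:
c = -282
((5 - 1*(-36)) - 1*11) + 348*c = ((5 - 1*(-36)) - 1*11) + 348*(-282) = ((5 + 36) - 11) - 98136 = (41 - 11) - 98136 = 30 - 98136 = -98106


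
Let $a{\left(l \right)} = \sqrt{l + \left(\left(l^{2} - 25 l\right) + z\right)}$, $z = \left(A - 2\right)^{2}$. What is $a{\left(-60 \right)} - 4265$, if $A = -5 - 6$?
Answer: $-4265 + \sqrt{5209} \approx -4192.8$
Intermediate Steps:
$A = -11$ ($A = -5 - 6 = -11$)
$z = 169$ ($z = \left(-11 - 2\right)^{2} = \left(-13\right)^{2} = 169$)
$a{\left(l \right)} = \sqrt{169 + l^{2} - 24 l}$ ($a{\left(l \right)} = \sqrt{l + \left(\left(l^{2} - 25 l\right) + 169\right)} = \sqrt{l + \left(169 + l^{2} - 25 l\right)} = \sqrt{169 + l^{2} - 24 l}$)
$a{\left(-60 \right)} - 4265 = \sqrt{169 + \left(-60\right)^{2} - -1440} - 4265 = \sqrt{169 + 3600 + 1440} - 4265 = \sqrt{5209} - 4265 = -4265 + \sqrt{5209}$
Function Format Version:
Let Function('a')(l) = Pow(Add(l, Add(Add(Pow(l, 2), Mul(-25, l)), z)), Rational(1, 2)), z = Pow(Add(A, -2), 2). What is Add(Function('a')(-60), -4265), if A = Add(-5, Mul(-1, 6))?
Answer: Add(-4265, Pow(5209, Rational(1, 2))) ≈ -4192.8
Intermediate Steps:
A = -11 (A = Add(-5, -6) = -11)
z = 169 (z = Pow(Add(-11, -2), 2) = Pow(-13, 2) = 169)
Function('a')(l) = Pow(Add(169, Pow(l, 2), Mul(-24, l)), Rational(1, 2)) (Function('a')(l) = Pow(Add(l, Add(Add(Pow(l, 2), Mul(-25, l)), 169)), Rational(1, 2)) = Pow(Add(l, Add(169, Pow(l, 2), Mul(-25, l))), Rational(1, 2)) = Pow(Add(169, Pow(l, 2), Mul(-24, l)), Rational(1, 2)))
Add(Function('a')(-60), -4265) = Add(Pow(Add(169, Pow(-60, 2), Mul(-24, -60)), Rational(1, 2)), -4265) = Add(Pow(Add(169, 3600, 1440), Rational(1, 2)), -4265) = Add(Pow(5209, Rational(1, 2)), -4265) = Add(-4265, Pow(5209, Rational(1, 2)))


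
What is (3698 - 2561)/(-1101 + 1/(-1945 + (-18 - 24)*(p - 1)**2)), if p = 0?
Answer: -2259219/2187688 ≈ -1.0327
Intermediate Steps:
(3698 - 2561)/(-1101 + 1/(-1945 + (-18 - 24)*(p - 1)**2)) = (3698 - 2561)/(-1101 + 1/(-1945 + (-18 - 24)*(0 - 1)**2)) = 1137/(-1101 + 1/(-1945 - 42*(-1)**2)) = 1137/(-1101 + 1/(-1945 - 42*1)) = 1137/(-1101 + 1/(-1945 - 42)) = 1137/(-1101 + 1/(-1987)) = 1137/(-1101 - 1/1987) = 1137/(-2187688/1987) = 1137*(-1987/2187688) = -2259219/2187688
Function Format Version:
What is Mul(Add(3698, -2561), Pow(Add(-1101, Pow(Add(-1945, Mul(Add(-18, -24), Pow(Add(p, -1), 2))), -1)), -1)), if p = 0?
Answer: Rational(-2259219, 2187688) ≈ -1.0327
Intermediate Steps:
Mul(Add(3698, -2561), Pow(Add(-1101, Pow(Add(-1945, Mul(Add(-18, -24), Pow(Add(p, -1), 2))), -1)), -1)) = Mul(Add(3698, -2561), Pow(Add(-1101, Pow(Add(-1945, Mul(Add(-18, -24), Pow(Add(0, -1), 2))), -1)), -1)) = Mul(1137, Pow(Add(-1101, Pow(Add(-1945, Mul(-42, Pow(-1, 2))), -1)), -1)) = Mul(1137, Pow(Add(-1101, Pow(Add(-1945, Mul(-42, 1)), -1)), -1)) = Mul(1137, Pow(Add(-1101, Pow(Add(-1945, -42), -1)), -1)) = Mul(1137, Pow(Add(-1101, Pow(-1987, -1)), -1)) = Mul(1137, Pow(Add(-1101, Rational(-1, 1987)), -1)) = Mul(1137, Pow(Rational(-2187688, 1987), -1)) = Mul(1137, Rational(-1987, 2187688)) = Rational(-2259219, 2187688)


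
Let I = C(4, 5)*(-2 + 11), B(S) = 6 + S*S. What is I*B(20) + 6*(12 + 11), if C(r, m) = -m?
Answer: -18132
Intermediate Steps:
B(S) = 6 + S**2
I = -45 (I = (-1*5)*(-2 + 11) = -5*9 = -45)
I*B(20) + 6*(12 + 11) = -45*(6 + 20**2) + 6*(12 + 11) = -45*(6 + 400) + 6*23 = -45*406 + 138 = -18270 + 138 = -18132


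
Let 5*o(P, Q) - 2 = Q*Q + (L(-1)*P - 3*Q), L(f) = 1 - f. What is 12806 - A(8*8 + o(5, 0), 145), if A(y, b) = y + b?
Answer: 62973/5 ≈ 12595.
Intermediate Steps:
o(P, Q) = 2/5 - 3*Q/5 + Q**2/5 + 2*P/5 (o(P, Q) = 2/5 + (Q*Q + ((1 - 1*(-1))*P - 3*Q))/5 = 2/5 + (Q**2 + ((1 + 1)*P - 3*Q))/5 = 2/5 + (Q**2 + (2*P - 3*Q))/5 = 2/5 + (Q**2 + (-3*Q + 2*P))/5 = 2/5 + (Q**2 - 3*Q + 2*P)/5 = 2/5 + (-3*Q/5 + Q**2/5 + 2*P/5) = 2/5 - 3*Q/5 + Q**2/5 + 2*P/5)
A(y, b) = b + y
12806 - A(8*8 + o(5, 0), 145) = 12806 - (145 + (8*8 + (2/5 - 3/5*0 + (1/5)*0**2 + (2/5)*5))) = 12806 - (145 + (64 + (2/5 + 0 + (1/5)*0 + 2))) = 12806 - (145 + (64 + (2/5 + 0 + 0 + 2))) = 12806 - (145 + (64 + 12/5)) = 12806 - (145 + 332/5) = 12806 - 1*1057/5 = 12806 - 1057/5 = 62973/5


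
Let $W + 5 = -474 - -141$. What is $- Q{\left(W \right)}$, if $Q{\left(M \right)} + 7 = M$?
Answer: $345$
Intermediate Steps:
$W = -338$ ($W = -5 - 333 = -338$)
$Q{\left(M \right)} = -7 + M$
$- Q{\left(W \right)} = - (-7 - 338) = \left(-1\right) \left(-345\right) = 345$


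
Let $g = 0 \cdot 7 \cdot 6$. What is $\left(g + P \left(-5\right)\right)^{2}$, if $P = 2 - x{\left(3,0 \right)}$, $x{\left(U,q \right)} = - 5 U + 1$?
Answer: $6400$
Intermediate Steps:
$x{\left(U,q \right)} = 1 - 5 U$
$P = 16$ ($P = 2 - \left(1 - 15\right) = 2 - -14 = 2 + 14 = 16$)
$g = 0$ ($g = 0 \cdot 6 = 0$)
$\left(g + P \left(-5\right)\right)^{2} = \left(0 + 16 \left(-5\right)\right)^{2} = \left(0 - 80\right)^{2} = \left(-80\right)^{2} = 6400$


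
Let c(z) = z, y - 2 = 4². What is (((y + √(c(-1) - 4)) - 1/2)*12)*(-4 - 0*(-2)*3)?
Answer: -840 - 48*I*√5 ≈ -840.0 - 107.33*I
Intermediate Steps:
y = 18 (y = 2 + 4² = 2 + 16 = 18)
(((y + √(c(-1) - 4)) - 1/2)*12)*(-4 - 0*(-2)*3) = (((18 + √(-1 - 4)) - 1/2)*12)*(-4 - 0*(-2)*3) = (((18 + √(-5)) - 1*½)*12)*(-4 - 0*3) = (((18 + I*√5) - ½)*12)*(-4 - 1*0) = ((35/2 + I*√5)*12)*(-4 + 0) = (210 + 12*I*√5)*(-4) = -840 - 48*I*√5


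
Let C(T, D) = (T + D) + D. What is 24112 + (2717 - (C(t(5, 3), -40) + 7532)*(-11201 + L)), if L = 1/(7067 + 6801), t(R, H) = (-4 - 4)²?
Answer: 291968358636/3467 ≈ 8.4214e+7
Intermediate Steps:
t(R, H) = 64 (t(R, H) = (-8)² = 64)
L = 1/13868 ≈ 7.2108e-5
C(T, D) = T + 2*D (C(T, D) = (D + T) + D = T + 2*D)
24112 + (2717 - (C(t(5, 3), -40) + 7532)*(-11201 + L)) = 24112 + (2717 - ((64 + 2*(-40)) + 7532)*(-11201 + 1/13868)) = 24112 + (2717 - ((64 - 80) + 7532)*(-155335467)/13868) = 24112 + (2717 - (-16 + 7532)*(-155335467)/13868) = 24112 + (2717 - 7516*(-155335467)/13868) = 24112 + (2717 - 1*(-291875342493/3467)) = 24112 + (2717 + 291875342493/3467) = 24112 + 291884762332/3467 = 291968358636/3467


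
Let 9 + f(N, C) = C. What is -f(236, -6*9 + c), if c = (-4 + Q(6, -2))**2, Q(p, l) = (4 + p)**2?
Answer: -9153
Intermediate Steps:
c = 9216 (c = (-4 + (4 + 6)**2)**2 = (-4 + 10**2)**2 = (-4 + 100)**2 = 96**2 = 9216)
f(N, C) = -9 + C
-f(236, -6*9 + c) = -(-9 + (-6*9 + 9216)) = -(-9 + (-54 + 9216)) = -(-9 + 9162) = -1*9153 = -9153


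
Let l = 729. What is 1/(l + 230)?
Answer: 1/959 ≈ 0.0010428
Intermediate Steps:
1/(l + 230) = 1/(729 + 230) = 1/959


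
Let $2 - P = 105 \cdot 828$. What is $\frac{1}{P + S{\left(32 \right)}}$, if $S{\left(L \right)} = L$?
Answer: $- \frac{1}{86906} \approx -1.1507 \cdot 10^{-5}$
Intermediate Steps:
$P = -86938$ ($P = 2 - 105 \cdot 828 = 2 - 86940 = -86938$)
$\frac{1}{P + S{\left(32 \right)}} = \frac{1}{-86938 + 32} = \frac{1}{-86906} = - \frac{1}{86906}$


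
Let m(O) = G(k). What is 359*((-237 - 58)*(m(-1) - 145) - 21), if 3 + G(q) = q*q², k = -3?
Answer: 18525836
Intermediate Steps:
G(q) = -3 + q³ (G(q) = -3 + q*q² = -3 + q³)
m(O) = -30 (m(O) = -3 + (-3)³ = -3 - 27 = -30)
359*((-237 - 58)*(m(-1) - 145) - 21) = 359*((-237 - 58)*(-30 - 145) - 21) = 359*(-295*(-175) - 21) = 359*(51625 - 21) = 359*51604 = 18525836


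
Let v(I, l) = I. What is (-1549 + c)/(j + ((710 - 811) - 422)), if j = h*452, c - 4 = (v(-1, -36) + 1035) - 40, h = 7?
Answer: -29/139 ≈ -0.20863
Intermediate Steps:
c = 998 (c = 4 + ((-1 + 1035) - 40) = 4 + (1034 - 40) = 4 + 994 = 998)
j = 3164 (j = 7*452 = 3164)
(-1549 + c)/(j + ((710 - 811) - 422)) = (-1549 + 998)/(3164 + ((710 - 811) - 422)) = -551/(3164 + (-101 - 422)) = -551/(3164 - 523) = -551/2641 = -551*1/2641 = -29/139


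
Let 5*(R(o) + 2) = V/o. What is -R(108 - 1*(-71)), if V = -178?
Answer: 1968/895 ≈ 2.1989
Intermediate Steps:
R(o) = -2 - 178/(5*o) (R(o) = -2 + (-178/o)/5 = -2 - 178/(5*o))
-R(108 - 1*(-71)) = -(-2 - 178/(5*(108 - 1*(-71)))) = -(-2 - 178/(5*(108 + 71))) = -(-2 - 178/5/179) = -(-2 - 178/5*1/179) = -(-2 - 178/895) = -1*(-1968/895) = 1968/895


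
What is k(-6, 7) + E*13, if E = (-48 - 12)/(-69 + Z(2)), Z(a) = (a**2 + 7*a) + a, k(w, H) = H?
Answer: 1123/49 ≈ 22.918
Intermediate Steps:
Z(a) = a**2 + 8*a
E = 60/49 (E = (-48 - 12)/(-69 + 2*(8 + 2)) = -60/(-69 + 2*10) = -60/(-69 + 20) = -60/(-49) = -60*(-1/49) = 60/49 ≈ 1.2245)
k(-6, 7) + E*13 = 7 + (60/49)*13 = 7 + 780/49 = 1123/49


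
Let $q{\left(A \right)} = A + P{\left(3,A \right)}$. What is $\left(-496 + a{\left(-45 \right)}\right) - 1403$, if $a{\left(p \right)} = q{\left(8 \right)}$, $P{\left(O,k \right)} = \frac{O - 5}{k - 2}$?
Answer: $- \frac{5674}{3} \approx -1891.3$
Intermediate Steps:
$P{\left(O,k \right)} = \frac{-5 + O}{-2 + k}$
$q{\left(A \right)} = A - \frac{2}{-2 + A}$ ($q{\left(A \right)} = A + \frac{-5 + 3}{-2 + A} = A + \frac{1}{-2 + A} \left(-2\right) = A - \frac{2}{-2 + A}$)
$a{\left(p \right)} = \frac{23}{3}$ ($a{\left(p \right)} = \frac{-2 + 8 \left(-2 + 8\right)}{-2 + 8} = \frac{-2 + 8 \cdot 6}{6} = \frac{-2 + 48}{6} = \frac{1}{6} \cdot 46 = \frac{23}{3}$)
$\left(-496 + a{\left(-45 \right)}\right) - 1403 = \left(-496 + \frac{23}{3}\right) - 1403 = - \frac{1465}{3} - 1403 = - \frac{5674}{3}$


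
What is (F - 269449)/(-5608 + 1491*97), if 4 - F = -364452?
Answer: 95007/139019 ≈ 0.68341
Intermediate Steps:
F = 364456 (F = 4 - 1*(-364452) = 4 + 364452 = 364456)
(F - 269449)/(-5608 + 1491*97) = (364456 - 269449)/(-5608 + 1491*97) = 95007/(-5608 + 144627) = 95007/139019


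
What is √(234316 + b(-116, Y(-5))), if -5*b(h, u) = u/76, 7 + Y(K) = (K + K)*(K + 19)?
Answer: √8458821565/190 ≈ 484.06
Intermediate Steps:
Y(K) = -7 + 2*K*(19 + K) (Y(K) = -7 + (K + K)*(K + 19) = -7 + (2*K)*(19 + K) = -7 + 2*K*(19 + K))
b(h, u) = -u/380 (b(h, u) = -u/(5*76) = -u/380)
√(234316 + b(-116, Y(-5))) = √(234316 - (-7 + 2*(-5)² + 38*(-5))/380) = √(234316 - (-7 + 2*25 - 190)/380) = √(234316 - (-7 + 50 - 190)/380) = √(234316 - 1/380*(-147)) = √(234316 + 147/380) = √(89040227/380) = √8458821565/190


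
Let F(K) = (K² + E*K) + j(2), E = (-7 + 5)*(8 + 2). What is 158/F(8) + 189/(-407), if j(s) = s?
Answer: -41036/19129 ≈ -2.1452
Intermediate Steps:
E = -20 (E = -2*10 = -20)
F(K) = 2 + K² - 20*K (F(K) = (K² - 20*K) + 2 = 2 + K² - 20*K)
158/F(8) + 189/(-407) = 158/(2 + 8² - 20*8) + 189/(-407) = 158/(2 + 64 - 160) + 189*(-1/407) = 158/(-94) - 189/407 = 158*(-1/94) - 189/407 = -79/47 - 189/407 = -41036/19129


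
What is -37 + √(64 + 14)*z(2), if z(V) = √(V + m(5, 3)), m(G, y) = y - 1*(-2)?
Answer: -37 + √546 ≈ -13.633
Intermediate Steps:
m(G, y) = 2 + y (m(G, y) = y + 2 = 2 + y)
z(V) = √(5 + V) (z(V) = √(V + (2 + 3)) = √(V + 5) = √(5 + V))
-37 + √(64 + 14)*z(2) = -37 + √(64 + 14)*√(5 + 2) = -37 + √78*√7 = -37 + √546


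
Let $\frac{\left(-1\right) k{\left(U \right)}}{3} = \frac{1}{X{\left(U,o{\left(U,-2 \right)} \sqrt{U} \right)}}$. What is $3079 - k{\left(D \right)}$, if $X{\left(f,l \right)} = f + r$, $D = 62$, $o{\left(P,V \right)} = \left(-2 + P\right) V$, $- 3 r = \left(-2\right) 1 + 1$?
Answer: $\frac{575782}{187} \approx 3079.0$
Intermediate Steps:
$r = \frac{1}{3}$ ($r = - \frac{\left(-2\right) 1 + 1}{3} = - \frac{-2 + 1}{3} = \left(- \frac{1}{3}\right) \left(-1\right) = \frac{1}{3} \approx 0.33333$)
$o{\left(P,V \right)} = V \left(-2 + P\right)$
$X{\left(f,l \right)} = \frac{1}{3} + f$ ($X{\left(f,l \right)} = f + \frac{1}{3} = \frac{1}{3} + f$)
$k{\left(U \right)} = - \frac{3}{\frac{1}{3} + U}$
$3079 - k{\left(D \right)} = 3079 - - \frac{9}{1 + 3 \cdot 62} = 3079 - - \frac{9}{1 + 186} = 3079 - - \frac{9}{187} = 3079 + \frac{9}{187} = \frac{575782}{187}$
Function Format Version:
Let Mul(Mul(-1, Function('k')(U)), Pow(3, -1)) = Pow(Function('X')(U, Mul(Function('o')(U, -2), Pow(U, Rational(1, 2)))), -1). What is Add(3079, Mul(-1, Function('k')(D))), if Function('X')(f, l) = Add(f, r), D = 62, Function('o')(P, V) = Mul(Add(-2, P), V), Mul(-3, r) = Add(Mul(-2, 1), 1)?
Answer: Rational(575782, 187) ≈ 3079.0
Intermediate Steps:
r = Rational(1, 3) (r = Mul(Rational(-1, 3), Add(Mul(-2, 1), 1)) = Mul(Rational(-1, 3), Add(-2, 1)) = Mul(Rational(-1, 3), -1) = Rational(1, 3) ≈ 0.33333)
Function('o')(P, V) = Mul(V, Add(-2, P))
Function('X')(f, l) = Add(Rational(1, 3), f) (Function('X')(f, l) = Add(f, Rational(1, 3)) = Add(Rational(1, 3), f))
Function('k')(U) = Mul(-3, Pow(Add(Rational(1, 3), U), -1))
Add(3079, Mul(-1, Function('k')(D))) = Add(3079, Mul(-1, Mul(-9, Pow(Add(1, Mul(3, 62)), -1)))) = Add(3079, Mul(-1, Mul(-9, Pow(Add(1, 186), -1)))) = Add(3079, Mul(-1, Mul(-9, Pow(187, -1)))) = Add(3079, Mul(-1, Mul(-9, Rational(1, 187)))) = Add(3079, Mul(-1, Rational(-9, 187))) = Add(3079, Rational(9, 187)) = Rational(575782, 187)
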